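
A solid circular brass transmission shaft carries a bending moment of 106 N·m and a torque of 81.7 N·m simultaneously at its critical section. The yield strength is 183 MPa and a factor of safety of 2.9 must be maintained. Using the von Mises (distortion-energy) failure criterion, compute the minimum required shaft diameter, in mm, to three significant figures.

σ_allow = σ_y/n = 183/2.9 = 63.10 MPa.
For a solid shaft σ_b = 32M/(πd³) and τ = 16T/(πd³), so the von Mises stress is σ' = (16/πd³)·√(4M²+3T²).
√(4M²+3T²) = √(4×(106000)² + 3×(81700)²) = 254900 N·mm.
d³ = 16×254900/(π×63.10) = 20570 mm³.
d = 27.40 mm.

d = 27.4 mm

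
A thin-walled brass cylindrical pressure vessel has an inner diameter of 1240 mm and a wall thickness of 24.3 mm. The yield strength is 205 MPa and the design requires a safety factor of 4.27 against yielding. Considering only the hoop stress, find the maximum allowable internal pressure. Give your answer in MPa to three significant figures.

p_allow = 1.88 MPa

σ_allow = 205/4.27 = 48.01 MPa.
σ_h = pD/(2t) → p_allow = 2σ_allow t/D = 2×48.01×24.3/1240 = 1.882 MPa.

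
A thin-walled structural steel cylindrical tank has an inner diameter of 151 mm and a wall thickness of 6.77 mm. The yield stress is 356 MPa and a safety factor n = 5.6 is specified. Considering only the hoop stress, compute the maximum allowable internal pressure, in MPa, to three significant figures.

σ_allow = 356/5.6 = 63.57 MPa.
σ_h = pD/(2t) → p_allow = 2σ_allow t/D = 2×63.57×6.77/151 = 5.700 MPa.

p_allow = 5.70 MPa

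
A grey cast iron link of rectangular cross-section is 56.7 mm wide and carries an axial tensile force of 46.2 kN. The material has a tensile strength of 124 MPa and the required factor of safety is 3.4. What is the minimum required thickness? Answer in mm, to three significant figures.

σ_allow = 124/3.4 = 36.47 MPa.
Required area A = F/σ_allow = 46200/36.47 = 1267 mm².
t = A/w = 1267/56.7 = 22.34 mm.

t = 22.3 mm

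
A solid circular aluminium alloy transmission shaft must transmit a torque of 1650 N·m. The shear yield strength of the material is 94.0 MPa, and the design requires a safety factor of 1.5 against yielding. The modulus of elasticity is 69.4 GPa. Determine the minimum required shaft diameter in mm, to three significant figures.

d = 51.2 mm

Allowable shear stress τ_allow = 94.0/1.5 = 62.67 MPa.
For a solid shaft τ = 16T/(πd³), so d³ = 16T/(π τ_allow) = 16×1650000/(π×62.67) = 134100 mm³.
d = (134100)^(1/3) = 51.18 mm.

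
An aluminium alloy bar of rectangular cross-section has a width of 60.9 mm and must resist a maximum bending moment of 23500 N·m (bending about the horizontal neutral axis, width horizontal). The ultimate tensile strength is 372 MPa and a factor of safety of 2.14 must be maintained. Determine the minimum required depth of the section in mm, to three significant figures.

h = 115 mm

σ_allow = 372/2.14 = 173.8 MPa.
For a rectangular section σ = 6M/(bh²), so h² = 6M/(b σ_allow) = 6×2.3500×10^7/(60.9×173.8) = 13320 mm².
h = 115.4 mm.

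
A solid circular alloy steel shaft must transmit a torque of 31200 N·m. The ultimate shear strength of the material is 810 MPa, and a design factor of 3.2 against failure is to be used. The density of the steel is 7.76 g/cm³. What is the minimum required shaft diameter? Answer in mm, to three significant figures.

Allowable shear stress τ_allow = 810/3.2 = 253.1 MPa.
For a solid shaft τ = 16T/(πd³), so d³ = 16T/(π τ_allow) = 16×3.1200×10^7/(π×253.1) = 627800 mm³.
d = (627800)^(1/3) = 85.62 mm.

d = 85.6 mm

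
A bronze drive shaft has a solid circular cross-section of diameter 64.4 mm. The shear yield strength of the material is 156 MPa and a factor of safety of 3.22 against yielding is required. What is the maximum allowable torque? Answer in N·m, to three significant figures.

T_allow = 2540 N·m

τ_allow = 156/3.22 = 48.45 MPa.
For a solid shaft T_allow = τ_allow·πd³/16; πd³/16 = π×64.4³/16 = 52440 mm³.
T_allow = 48.45×52440 = 2.541×10^6 N·mm = 2541 N·m.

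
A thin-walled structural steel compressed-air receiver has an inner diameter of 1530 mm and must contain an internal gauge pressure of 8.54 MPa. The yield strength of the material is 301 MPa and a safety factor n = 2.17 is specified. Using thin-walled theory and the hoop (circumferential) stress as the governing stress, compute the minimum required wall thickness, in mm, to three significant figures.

t = 47.1 mm

σ_allow = 301/2.17 = 138.7 MPa.
Hoop stress σ_h = pD/(2t), so t = pD/(2σ_allow) = 8.54×1530/(2×138.7) = 47.10 mm.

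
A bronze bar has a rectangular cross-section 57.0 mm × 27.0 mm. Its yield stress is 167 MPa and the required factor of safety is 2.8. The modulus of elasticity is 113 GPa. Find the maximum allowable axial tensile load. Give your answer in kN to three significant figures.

σ_allow = 167/2.8 = 59.64 MPa.
A = 57.0×27.0 = 1539 mm².
F_allow = σ_allow × A = 59.64×1539 = 91790 N.

F_allow = 91.8 kN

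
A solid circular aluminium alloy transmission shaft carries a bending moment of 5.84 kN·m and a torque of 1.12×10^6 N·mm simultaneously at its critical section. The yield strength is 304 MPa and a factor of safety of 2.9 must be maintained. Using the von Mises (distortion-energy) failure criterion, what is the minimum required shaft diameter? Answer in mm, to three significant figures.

σ_allow = σ_y/n = 304/2.9 = 104.8 MPa.
For a solid shaft σ_b = 32M/(πd³) and τ = 16T/(πd³), so the von Mises stress is σ' = (16/πd³)·√(4M²+3T²).
√(4M²+3T²) = √(4×(5.840×10^6)² + 3×(1.120×10^6)²) = 1.184×10^7 N·mm.
d³ = 16×1.184×10^7/(π×104.8) = 575200 mm³.
d = 83.17 mm.

d = 83.2 mm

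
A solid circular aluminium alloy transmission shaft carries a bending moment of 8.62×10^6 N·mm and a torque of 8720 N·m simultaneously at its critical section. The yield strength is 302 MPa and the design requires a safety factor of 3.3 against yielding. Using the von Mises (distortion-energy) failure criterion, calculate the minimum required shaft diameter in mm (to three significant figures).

σ_allow = σ_y/n = 302/3.3 = 91.52 MPa.
For a solid shaft σ_b = 32M/(πd³) and τ = 16T/(πd³), so the von Mises stress is σ' = (16/πd³)·√(4M²+3T²).
√(4M²+3T²) = √(4×(8.620×10^6)² + 3×(8.720×10^6)²) = 2.292×10^7 N·mm.
d³ = 16×2.292×10^7/(π×91.52) = 1.276×10^6 mm³.
d = 108.5 mm.

d = 108 mm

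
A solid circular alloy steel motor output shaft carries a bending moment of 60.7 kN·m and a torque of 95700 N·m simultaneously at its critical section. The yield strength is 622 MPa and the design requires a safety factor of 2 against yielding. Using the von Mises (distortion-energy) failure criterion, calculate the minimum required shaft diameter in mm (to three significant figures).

σ_allow = σ_y/n = 622/2 = 311.0 MPa.
For a solid shaft σ_b = 32M/(πd³) and τ = 16T/(πd³), so the von Mises stress is σ' = (16/πd³)·√(4M²+3T²).
√(4M²+3T²) = √(4×(6.070×10^7)² + 3×(9.570×10^7)²) = 2.055×10^8 N·mm.
d³ = 16×2.055×10^8/(π×311.0) = 3.365×10^6 mm³.
d = 149.8 mm.

d = 150 mm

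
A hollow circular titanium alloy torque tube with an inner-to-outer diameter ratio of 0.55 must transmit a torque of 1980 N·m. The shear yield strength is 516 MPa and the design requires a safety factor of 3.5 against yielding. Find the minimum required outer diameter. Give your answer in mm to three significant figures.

d_o = 42.2 mm

τ_allow = 516/3.5 = 147.4 MPa.
For a hollow shaft τ = 16T/[πd_o³(1−k⁴)] with k = 0.55, so 1−k⁴ = 0.9085.
d_o³ = 16T/[π τ_allow (1−k⁴)] = 16×1980000/(π×147.4×0.9085) = 75290 mm³.
d_o = 42.23 mm.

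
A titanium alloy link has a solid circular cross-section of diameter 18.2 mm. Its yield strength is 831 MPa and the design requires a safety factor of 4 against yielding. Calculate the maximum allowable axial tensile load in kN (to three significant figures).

σ_allow = 831/4 = 207.8 MPa.
A = πd²/4 = π×18.2²/4 = 260.2 mm².
F_allow = σ_allow × A = 207.8×260.2 = 54050 N.

F_allow = 54.0 kN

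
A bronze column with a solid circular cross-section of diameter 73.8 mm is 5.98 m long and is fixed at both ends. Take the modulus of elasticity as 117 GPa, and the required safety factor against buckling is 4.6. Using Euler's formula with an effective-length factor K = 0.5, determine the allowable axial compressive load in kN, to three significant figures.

I = πd⁴/64 = π×73.8⁴/64 = 1.456×10^6 mm⁴.
Effective length L_e = KL = 0.5×5.98 m = 2990 mm.
Euler critical load P_cr = π²EI/L_e² = π²×117000×1.456×10^6/2990² = 188100 N.
P_allow = P_cr/n = 188100/4.6 = 40890 N.

P_allow = 40.9 kN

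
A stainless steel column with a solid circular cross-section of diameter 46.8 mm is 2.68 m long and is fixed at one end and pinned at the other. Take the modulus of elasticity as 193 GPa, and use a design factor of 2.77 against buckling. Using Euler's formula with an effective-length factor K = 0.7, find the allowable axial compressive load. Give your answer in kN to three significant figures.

I = πd⁴/64 = π×46.8⁴/64 = 235500 mm⁴.
Effective length L_e = KL = 0.7×2.68 m = 1876 mm.
Euler critical load P_cr = π²EI/L_e² = π²×193000×235500/1876² = 127500 N.
P_allow = P_cr/n = 127500/2.77 = 46010 N.

P_allow = 46.0 kN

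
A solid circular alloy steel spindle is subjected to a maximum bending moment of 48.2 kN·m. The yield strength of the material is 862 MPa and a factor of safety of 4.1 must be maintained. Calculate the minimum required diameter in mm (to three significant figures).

d = 133 mm

σ_allow = 862/4.1 = 210.2 MPa.
For a solid circular section σ = 32M/(πd³), so d³ = 32M/(π σ_allow) = 32×4.8200×10^7/(π×210.2) = 2.335×10^6 mm³.
d = 132.7 mm.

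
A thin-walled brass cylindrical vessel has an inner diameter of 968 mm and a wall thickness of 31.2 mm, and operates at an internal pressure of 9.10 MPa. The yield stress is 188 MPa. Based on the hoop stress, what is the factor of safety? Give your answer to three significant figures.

n = 1.33

σ_h = pD/(2t) = 9.10×968/(2×31.2) = 141.2 MPa.
n = 188/141.2 = 1.332.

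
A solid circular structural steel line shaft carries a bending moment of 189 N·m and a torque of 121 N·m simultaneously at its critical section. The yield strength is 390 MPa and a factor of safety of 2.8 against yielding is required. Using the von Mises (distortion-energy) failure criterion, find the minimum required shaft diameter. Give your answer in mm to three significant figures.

d = 25.1 mm

σ_allow = σ_y/n = 390/2.8 = 139.3 MPa.
For a solid shaft σ_b = 32M/(πd³) and τ = 16T/(πd³), so the von Mises stress is σ' = (16/πd³)·√(4M²+3T²).
√(4M²+3T²) = √(4×(189000)² + 3×(121000)²) = 432200 N·mm.
d³ = 16×432200/(π×139.3) = 15800 mm³.
d = 25.09 mm.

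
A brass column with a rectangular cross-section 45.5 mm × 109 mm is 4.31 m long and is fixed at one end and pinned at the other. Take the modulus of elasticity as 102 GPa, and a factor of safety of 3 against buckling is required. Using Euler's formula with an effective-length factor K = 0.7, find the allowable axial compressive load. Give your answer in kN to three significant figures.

Buckling occurs about the weak axis: I_min = h·b³/12 = 109×45.5³/12 = 855600 mm⁴ (b = 45.5 mm is the smaller dimension).
Effective length L_e = KL = 0.7×4.31 m = 3017 mm.
Euler critical load P_cr = π²EI/L_e² = π²×102000×855600/3017² = 94630 N.
P_allow = P_cr/n = 94630/3 = 31540 N.

P_allow = 31.5 kN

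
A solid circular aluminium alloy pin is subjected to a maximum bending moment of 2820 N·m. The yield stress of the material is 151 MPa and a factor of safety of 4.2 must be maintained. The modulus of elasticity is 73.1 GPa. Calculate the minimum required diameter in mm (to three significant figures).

σ_allow = 151/4.2 = 35.95 MPa.
For a solid circular section σ = 32M/(πd³), so d³ = 32M/(π σ_allow) = 32×2820000/(π×35.95) = 799000 mm³.
d = 92.79 mm.

d = 92.8 mm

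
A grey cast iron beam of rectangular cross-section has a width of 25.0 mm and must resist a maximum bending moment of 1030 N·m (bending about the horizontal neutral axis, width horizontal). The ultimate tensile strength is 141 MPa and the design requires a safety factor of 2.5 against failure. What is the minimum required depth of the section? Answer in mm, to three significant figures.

h = 66.2 mm

σ_allow = 141/2.5 = 56.40 MPa.
For a rectangular section σ = 6M/(bh²), so h² = 6M/(b σ_allow) = 6×1030000/(25.0×56.40) = 4383 mm².
h = 66.20 mm.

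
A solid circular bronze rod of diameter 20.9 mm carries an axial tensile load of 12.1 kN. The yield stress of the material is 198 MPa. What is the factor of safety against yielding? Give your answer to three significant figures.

n = 5.61

A = πd²/4 = 343.1 mm².
σ = F/A = 12100/343.1 = 35.27 MPa.
n = 198/35.27 = 5.614.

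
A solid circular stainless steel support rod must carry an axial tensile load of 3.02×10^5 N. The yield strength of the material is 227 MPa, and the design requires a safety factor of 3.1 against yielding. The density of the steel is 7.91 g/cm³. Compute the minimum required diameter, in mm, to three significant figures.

d = 72.5 mm

Allowable stress σ_allow = 227/3.1 = 73.23 MPa.
Required area A = F/σ_allow = 302000/73.23 = 4124 mm².
A = πd²/4 → d = √(4A/π) = 72.46 mm.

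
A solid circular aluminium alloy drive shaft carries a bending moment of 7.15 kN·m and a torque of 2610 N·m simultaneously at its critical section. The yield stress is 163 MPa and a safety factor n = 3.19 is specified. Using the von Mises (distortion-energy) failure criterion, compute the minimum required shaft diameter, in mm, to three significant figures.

σ_allow = σ_y/n = 163/3.19 = 51.10 MPa.
For a solid shaft σ_b = 32M/(πd³) and τ = 16T/(πd³), so the von Mises stress is σ' = (16/πd³)·√(4M²+3T²).
√(4M²+3T²) = √(4×(7.150×10^6)² + 3×(2.610×10^6)²) = 1.500×10^7 N·mm.
d³ = 16×1.500×10^7/(π×51.10) = 1.495×10^6 mm³.
d = 114.3 mm.

d = 114 mm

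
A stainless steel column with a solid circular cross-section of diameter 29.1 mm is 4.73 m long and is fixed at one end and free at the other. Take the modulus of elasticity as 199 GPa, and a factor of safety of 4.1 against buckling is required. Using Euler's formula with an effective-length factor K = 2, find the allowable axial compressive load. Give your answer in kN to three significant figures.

I = πd⁴/64 = π×29.1⁴/64 = 35200 mm⁴.
Effective length L_e = KL = 2×4.73 m = 9460 mm.
Euler critical load P_cr = π²EI/L_e² = π²×199000×35200/9460² = 772.5 N.
P_allow = P_cr/n = 772.5/4.1 = 188.4 N.

P_allow = 0.188 kN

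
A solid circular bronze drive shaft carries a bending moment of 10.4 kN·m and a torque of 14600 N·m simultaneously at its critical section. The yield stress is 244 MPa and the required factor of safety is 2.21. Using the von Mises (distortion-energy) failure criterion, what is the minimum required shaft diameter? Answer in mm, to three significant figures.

d = 115 mm

σ_allow = σ_y/n = 244/2.21 = 110.4 MPa.
For a solid shaft σ_b = 32M/(πd³) and τ = 16T/(πd³), so the von Mises stress is σ' = (16/πd³)·√(4M²+3T²).
√(4M²+3T²) = √(4×(1.040×10^7)² + 3×(1.460×10^7)²) = 3.274×10^7 N·mm.
d³ = 16×3.274×10^7/(π×110.4) = 1.510×10^6 mm³.
d = 114.7 mm.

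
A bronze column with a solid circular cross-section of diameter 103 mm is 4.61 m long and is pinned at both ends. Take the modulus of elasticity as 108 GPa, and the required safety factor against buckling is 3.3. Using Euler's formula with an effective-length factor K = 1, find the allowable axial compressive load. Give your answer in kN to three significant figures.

I = πd⁴/64 = π×103⁴/64 = 5.525×10^6 mm⁴.
Effective length L_e = KL = 1×4.61 m = 4610 mm.
Euler critical load P_cr = π²EI/L_e² = π²×108000×5.525×10^6/4610² = 277100 N.
P_allow = P_cr/n = 277100/3.3 = 83970 N.

P_allow = 84.0 kN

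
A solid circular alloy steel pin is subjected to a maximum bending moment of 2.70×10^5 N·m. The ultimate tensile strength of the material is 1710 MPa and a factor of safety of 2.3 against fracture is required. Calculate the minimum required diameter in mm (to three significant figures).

σ_allow = 1710/2.3 = 743.5 MPa.
For a solid circular section σ = 32M/(πd³), so d³ = 32M/(π σ_allow) = 32×2.7000×10^8/(π×743.5) = 3.699×10^6 mm³.
d = 154.7 mm.

d = 155 mm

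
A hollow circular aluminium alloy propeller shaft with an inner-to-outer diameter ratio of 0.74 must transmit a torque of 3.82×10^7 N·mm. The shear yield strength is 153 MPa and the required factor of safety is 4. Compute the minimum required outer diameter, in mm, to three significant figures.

τ_allow = 153/4 = 38.25 MPa.
For a hollow shaft τ = 16T/[πd_o³(1−k⁴)] with k = 0.74, so 1−k⁴ = 0.7001.
d_o³ = 16T/[π τ_allow (1−k⁴)] = 16×3.8200×10^7/(π×38.25×0.7001) = 7.265×10^6 mm³.
d_o = 193.7 mm.

d_o = 194 mm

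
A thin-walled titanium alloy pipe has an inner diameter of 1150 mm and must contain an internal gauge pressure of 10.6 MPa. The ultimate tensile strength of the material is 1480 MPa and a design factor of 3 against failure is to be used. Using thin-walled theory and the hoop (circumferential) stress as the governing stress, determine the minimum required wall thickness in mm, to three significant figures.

σ_allow = 1480/3 = 493.3 MPa.
Hoop stress σ_h = pD/(2t), so t = pD/(2σ_allow) = 10.6×1150/(2×493.3) = 12.35 mm.

t = 12.4 mm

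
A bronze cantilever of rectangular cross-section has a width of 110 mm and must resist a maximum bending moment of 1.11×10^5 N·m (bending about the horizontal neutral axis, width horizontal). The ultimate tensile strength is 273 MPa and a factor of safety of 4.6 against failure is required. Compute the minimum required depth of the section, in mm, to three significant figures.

h = 319 mm

σ_allow = 273/4.6 = 59.35 MPa.
For a rectangular section σ = 6M/(bh²), so h² = 6M/(b σ_allow) = 6×1.1100×10^8/(110×59.35) = 102000 mm².
h = 319.4 mm.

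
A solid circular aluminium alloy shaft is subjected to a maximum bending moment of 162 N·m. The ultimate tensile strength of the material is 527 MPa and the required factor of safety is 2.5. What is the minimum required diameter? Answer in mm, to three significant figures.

σ_allow = 527/2.5 = 210.8 MPa.
For a solid circular section σ = 32M/(πd³), so d³ = 32M/(π σ_allow) = 32×162000/(π×210.8) = 7828 mm³.
d = 19.86 mm.

d = 19.9 mm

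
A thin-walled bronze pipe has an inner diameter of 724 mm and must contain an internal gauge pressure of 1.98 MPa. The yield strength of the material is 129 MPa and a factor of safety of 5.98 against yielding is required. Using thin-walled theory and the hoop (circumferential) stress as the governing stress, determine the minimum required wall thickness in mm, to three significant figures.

t = 33.2 mm

σ_allow = 129/5.98 = 21.57 MPa.
Hoop stress σ_h = pD/(2t), so t = pD/(2σ_allow) = 1.98×724/(2×21.57) = 33.23 mm.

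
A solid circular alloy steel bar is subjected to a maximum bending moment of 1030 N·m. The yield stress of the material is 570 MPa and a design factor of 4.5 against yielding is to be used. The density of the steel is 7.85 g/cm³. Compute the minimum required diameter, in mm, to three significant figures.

d = 43.6 mm

σ_allow = 570/4.5 = 126.7 MPa.
For a solid circular section σ = 32M/(πd³), so d³ = 32M/(π σ_allow) = 32×1030000/(π×126.7) = 82830 mm³.
d = 43.59 mm.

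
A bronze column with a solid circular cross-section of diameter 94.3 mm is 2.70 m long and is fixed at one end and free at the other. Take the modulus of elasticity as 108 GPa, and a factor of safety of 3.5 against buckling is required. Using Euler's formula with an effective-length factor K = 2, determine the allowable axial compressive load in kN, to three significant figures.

I = πd⁴/64 = π×94.3⁴/64 = 3.882×10^6 mm⁴.
Effective length L_e = KL = 2×2.70 m = 5400 mm.
Euler critical load P_cr = π²EI/L_e² = π²×108000×3.882×10^6/5400² = 141900 N.
P_allow = P_cr/n = 141900/3.5 = 40540 N.

P_allow = 40.5 kN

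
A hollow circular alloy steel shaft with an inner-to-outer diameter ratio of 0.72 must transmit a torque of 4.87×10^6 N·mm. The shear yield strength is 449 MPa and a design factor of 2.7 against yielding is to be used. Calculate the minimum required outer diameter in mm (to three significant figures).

τ_allow = 449/2.7 = 166.3 MPa.
For a hollow shaft τ = 16T/[πd_o³(1−k⁴)] with k = 0.72, so 1−k⁴ = 0.7313.
d_o³ = 16T/[π τ_allow (1−k⁴)] = 16×4870000/(π×166.3×0.7313) = 204000 mm³.
d_o = 58.86 mm.

d_o = 58.9 mm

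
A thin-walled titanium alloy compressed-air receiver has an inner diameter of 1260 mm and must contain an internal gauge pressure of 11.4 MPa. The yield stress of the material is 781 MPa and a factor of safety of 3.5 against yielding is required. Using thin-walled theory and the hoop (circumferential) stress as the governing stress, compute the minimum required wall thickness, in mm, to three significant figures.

t = 32.2 mm

σ_allow = 781/3.5 = 223.1 MPa.
Hoop stress σ_h = pD/(2t), so t = pD/(2σ_allow) = 11.4×1260/(2×223.1) = 32.19 mm.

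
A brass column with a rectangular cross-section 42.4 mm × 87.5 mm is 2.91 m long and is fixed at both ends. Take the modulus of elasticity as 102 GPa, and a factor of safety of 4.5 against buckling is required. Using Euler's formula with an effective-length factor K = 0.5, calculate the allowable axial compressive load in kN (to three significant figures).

P_allow = 58.7 kN

Buckling occurs about the weak axis: I_min = h·b³/12 = 87.5×42.4³/12 = 555800 mm⁴ (b = 42.4 mm is the smaller dimension).
Effective length L_e = KL = 0.5×2.91 m = 1455 mm.
Euler critical load P_cr = π²EI/L_e² = π²×102000×555800/1455² = 264300 N.
P_allow = P_cr/n = 264300/4.5 = 58730 N.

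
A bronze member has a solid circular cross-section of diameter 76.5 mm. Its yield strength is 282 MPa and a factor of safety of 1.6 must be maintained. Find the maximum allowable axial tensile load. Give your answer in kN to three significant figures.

σ_allow = 282/1.6 = 176.2 MPa.
A = πd²/4 = π×76.5²/4 = 4596 mm².
F_allow = σ_allow × A = 176.2×4596 = 810100 N.

F_allow = 810 kN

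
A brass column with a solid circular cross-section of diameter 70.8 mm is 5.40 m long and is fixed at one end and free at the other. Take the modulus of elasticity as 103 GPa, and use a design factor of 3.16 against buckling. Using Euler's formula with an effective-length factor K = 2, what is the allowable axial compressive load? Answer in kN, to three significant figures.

I = πd⁴/64 = π×70.8⁴/64 = 1.233×10^6 mm⁴.
Effective length L_e = KL = 2×5.40 m = 10800 mm.
Euler critical load P_cr = π²EI/L_e² = π²×103000×1.233×10^6/10800² = 10750 N.
P_allow = P_cr/n = 10750/3.16 = 3402 N.

P_allow = 3.40 kN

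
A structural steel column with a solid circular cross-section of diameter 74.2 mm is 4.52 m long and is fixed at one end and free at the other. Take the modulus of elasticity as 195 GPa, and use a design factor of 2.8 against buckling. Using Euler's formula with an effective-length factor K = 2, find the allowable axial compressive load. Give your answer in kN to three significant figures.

P_allow = 12.5 kN

I = πd⁴/64 = π×74.2⁴/64 = 1.488×10^6 mm⁴.
Effective length L_e = KL = 2×4.52 m = 9040 mm.
Euler critical load P_cr = π²EI/L_e² = π²×195000×1.488×10^6/9040² = 35040 N.
P_allow = P_cr/n = 35040/2.8 = 12510 N.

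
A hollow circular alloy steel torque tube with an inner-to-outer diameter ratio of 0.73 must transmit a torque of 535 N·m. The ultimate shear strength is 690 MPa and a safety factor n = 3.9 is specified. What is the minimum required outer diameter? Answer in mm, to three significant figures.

τ_allow = 690/3.9 = 176.9 MPa.
For a hollow shaft τ = 16T/[πd_o³(1−k⁴)] with k = 0.73, so 1−k⁴ = 0.7160.
d_o³ = 16T/[π τ_allow (1−k⁴)] = 16×535000/(π×176.9×0.7160) = 21510 mm³.
d_o = 27.81 mm.

d_o = 27.8 mm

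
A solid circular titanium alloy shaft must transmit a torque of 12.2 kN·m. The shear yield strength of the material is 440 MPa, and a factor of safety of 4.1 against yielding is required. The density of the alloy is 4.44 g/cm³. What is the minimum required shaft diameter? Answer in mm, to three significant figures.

d = 83.3 mm

Allowable shear stress τ_allow = 440/4.1 = 107.3 MPa.
For a solid shaft τ = 16T/(πd³), so d³ = 16T/(π τ_allow) = 16×1.2200×10^7/(π×107.3) = 579000 mm³.
d = (579000)^(1/3) = 83.35 mm.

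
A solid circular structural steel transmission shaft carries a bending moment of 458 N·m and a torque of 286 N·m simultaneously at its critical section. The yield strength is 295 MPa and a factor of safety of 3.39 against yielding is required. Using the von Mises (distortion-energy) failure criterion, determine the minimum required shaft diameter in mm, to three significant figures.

σ_allow = σ_y/n = 295/3.39 = 87.02 MPa.
For a solid shaft σ_b = 32M/(πd³) and τ = 16T/(πd³), so the von Mises stress is σ' = (16/πd³)·√(4M²+3T²).
√(4M²+3T²) = √(4×(458000)² + 3×(286000)²) = 1.041×10^6 N·mm.
d³ = 16×1.041×10^6/(π×87.02) = 60950 mm³.
d = 39.35 mm.

d = 39.4 mm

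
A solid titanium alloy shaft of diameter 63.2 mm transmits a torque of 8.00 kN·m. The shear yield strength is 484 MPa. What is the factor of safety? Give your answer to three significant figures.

τ = 16T/(πd³) = 16×8000000/(π×63.2³) = 161.4 MPa.
n = τ_limit/τ = 484/161.4 = 2.999.

n = 3.00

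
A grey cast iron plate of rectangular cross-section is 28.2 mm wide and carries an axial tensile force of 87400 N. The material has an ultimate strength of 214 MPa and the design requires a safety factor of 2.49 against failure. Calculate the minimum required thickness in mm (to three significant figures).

σ_allow = 214/2.49 = 85.94 MPa.
Required area A = F/σ_allow = 87400/85.94 = 1017 mm².
t = A/w = 1017/28.2 = 36.06 mm.

t = 36.1 mm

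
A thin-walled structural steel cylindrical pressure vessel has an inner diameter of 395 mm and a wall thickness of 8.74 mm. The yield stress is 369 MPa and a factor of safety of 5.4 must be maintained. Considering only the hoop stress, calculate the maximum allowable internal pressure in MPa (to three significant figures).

p_allow = 3.02 MPa

σ_allow = 369/5.4 = 68.33 MPa.
σ_h = pD/(2t) → p_allow = 2σ_allow t/D = 2×68.33×8.74/395 = 3.024 MPa.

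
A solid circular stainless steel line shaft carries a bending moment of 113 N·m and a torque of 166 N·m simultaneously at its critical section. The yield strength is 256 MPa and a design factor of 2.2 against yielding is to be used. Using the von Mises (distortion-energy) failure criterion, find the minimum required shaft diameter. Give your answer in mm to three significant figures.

σ_allow = σ_y/n = 256/2.2 = 116.4 MPa.
For a solid shaft σ_b = 32M/(πd³) and τ = 16T/(πd³), so the von Mises stress is σ' = (16/πd³)·√(4M²+3T²).
√(4M²+3T²) = √(4×(113000)² + 3×(166000)²) = 365700 N·mm.
d³ = 16×365700/(π×116.4) = 16010 mm³.
d = 25.20 mm.

d = 25.2 mm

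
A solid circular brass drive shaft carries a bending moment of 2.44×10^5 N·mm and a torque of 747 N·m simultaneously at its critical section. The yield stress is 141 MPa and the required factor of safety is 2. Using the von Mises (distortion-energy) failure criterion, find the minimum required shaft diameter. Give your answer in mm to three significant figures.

d = 46.4 mm

σ_allow = σ_y/n = 141/2 = 70.50 MPa.
For a solid shaft σ_b = 32M/(πd³) and τ = 16T/(πd³), so the von Mises stress is σ' = (16/πd³)·√(4M²+3T²).
√(4M²+3T²) = √(4×(244000)² + 3×(747000)²) = 1.383×10^6 N·mm.
d³ = 16×1.383×10^6/(π×70.50) = 99900 mm³.
d = 46.40 mm.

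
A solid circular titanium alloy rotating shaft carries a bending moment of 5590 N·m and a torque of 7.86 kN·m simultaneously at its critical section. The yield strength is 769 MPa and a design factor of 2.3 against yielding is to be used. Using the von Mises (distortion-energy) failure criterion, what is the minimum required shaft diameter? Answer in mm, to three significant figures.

d = 64.5 mm

σ_allow = σ_y/n = 769/2.3 = 334.3 MPa.
For a solid shaft σ_b = 32M/(πd³) and τ = 16T/(πd³), so the von Mises stress is σ' = (16/πd³)·√(4M²+3T²).
√(4M²+3T²) = √(4×(5.590×10^6)² + 3×(7.860×10^6)²) = 1.762×10^7 N·mm.
d³ = 16×1.762×10^7/(π×334.3) = 268300 mm³.
d = 64.50 mm.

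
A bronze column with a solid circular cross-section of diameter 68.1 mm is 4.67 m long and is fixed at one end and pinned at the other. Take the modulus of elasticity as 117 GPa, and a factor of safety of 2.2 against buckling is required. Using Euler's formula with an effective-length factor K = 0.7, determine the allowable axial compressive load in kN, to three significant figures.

I = πd⁴/64 = π×68.1⁴/64 = 1.056×10^6 mm⁴.
Effective length L_e = KL = 0.7×4.67 m = 3269 mm.
Euler critical load P_cr = π²EI/L_e² = π²×117000×1.056×10^6/3269² = 114100 N.
P_allow = P_cr/n = 114100/2.2 = 51860 N.

P_allow = 51.9 kN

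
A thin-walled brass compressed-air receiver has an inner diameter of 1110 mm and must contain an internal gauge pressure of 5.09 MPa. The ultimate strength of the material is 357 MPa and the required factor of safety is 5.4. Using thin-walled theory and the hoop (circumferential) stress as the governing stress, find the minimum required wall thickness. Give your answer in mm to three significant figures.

t = 42.7 mm

σ_allow = 357/5.4 = 66.11 MPa.
Hoop stress σ_h = pD/(2t), so t = pD/(2σ_allow) = 5.09×1110/(2×66.11) = 42.73 mm.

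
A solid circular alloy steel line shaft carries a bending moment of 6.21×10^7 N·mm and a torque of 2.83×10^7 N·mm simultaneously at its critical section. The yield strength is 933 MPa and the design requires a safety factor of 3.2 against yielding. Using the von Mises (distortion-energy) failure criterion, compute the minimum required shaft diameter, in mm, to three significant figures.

σ_allow = σ_y/n = 933/3.2 = 291.6 MPa.
For a solid shaft σ_b = 32M/(πd³) and τ = 16T/(πd³), so the von Mises stress is σ' = (16/πd³)·√(4M²+3T²).
√(4M²+3T²) = √(4×(6.210×10^7)² + 3×(2.830×10^7)²) = 1.335×10^8 N·mm.
d³ = 16×1.335×10^8/(π×291.6) = 2.332×10^6 mm³.
d = 132.6 mm.

d = 133 mm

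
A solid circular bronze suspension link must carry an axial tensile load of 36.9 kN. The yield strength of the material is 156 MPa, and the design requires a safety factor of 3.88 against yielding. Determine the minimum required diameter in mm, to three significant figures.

Allowable stress σ_allow = 156/3.88 = 40.21 MPa.
Required area A = F/σ_allow = 36900/40.21 = 917.8 mm².
A = πd²/4 → d = √(4A/π) = 34.18 mm.

d = 34.2 mm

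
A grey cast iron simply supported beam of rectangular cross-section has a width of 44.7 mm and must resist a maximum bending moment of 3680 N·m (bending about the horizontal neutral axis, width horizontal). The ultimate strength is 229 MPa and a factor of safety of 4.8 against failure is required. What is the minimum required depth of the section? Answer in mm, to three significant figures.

σ_allow = 229/4.8 = 47.71 MPa.
For a rectangular section σ = 6M/(bh²), so h² = 6M/(b σ_allow) = 6×3680000/(44.7×47.71) = 10350 mm².
h = 101.8 mm.

h = 102 mm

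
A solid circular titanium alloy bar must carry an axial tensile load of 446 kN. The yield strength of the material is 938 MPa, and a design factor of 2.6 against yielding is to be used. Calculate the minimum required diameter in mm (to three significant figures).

d = 39.7 mm

Allowable stress σ_allow = 938/2.6 = 360.8 MPa.
Required area A = F/σ_allow = 446000/360.8 = 1236 mm².
A = πd²/4 → d = √(4A/π) = 39.67 mm.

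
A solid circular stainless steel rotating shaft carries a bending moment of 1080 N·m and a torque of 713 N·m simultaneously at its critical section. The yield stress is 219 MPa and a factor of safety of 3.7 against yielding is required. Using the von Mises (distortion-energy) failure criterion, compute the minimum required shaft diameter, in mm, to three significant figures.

σ_allow = σ_y/n = 219/3.7 = 59.19 MPa.
For a solid shaft σ_b = 32M/(πd³) and τ = 16T/(πd³), so the von Mises stress is σ' = (16/πd³)·√(4M²+3T²).
√(4M²+3T²) = √(4×(1.080×10^6)² + 3×(713000)²) = 2.488×10^6 N·mm.
d³ = 16×2.488×10^6/(π×59.19) = 214100 mm³.
d = 59.82 mm.

d = 59.8 mm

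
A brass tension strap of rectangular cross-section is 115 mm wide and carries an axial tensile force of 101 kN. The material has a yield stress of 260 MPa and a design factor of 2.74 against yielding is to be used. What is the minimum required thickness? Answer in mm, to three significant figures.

t = 9.26 mm

σ_allow = 260/2.74 = 94.89 MPa.
Required area A = F/σ_allow = 101000/94.89 = 1064 mm².
t = A/w = 1064/115 = 9.256 mm.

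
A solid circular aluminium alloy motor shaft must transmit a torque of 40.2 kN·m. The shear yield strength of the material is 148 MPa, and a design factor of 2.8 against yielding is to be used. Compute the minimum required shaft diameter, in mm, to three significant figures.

d = 157 mm

Allowable shear stress τ_allow = 148/2.8 = 52.86 MPa.
For a solid shaft τ = 16T/(πd³), so d³ = 16T/(π τ_allow) = 16×4.0200×10^7/(π×52.86) = 3.873×10^6 mm³.
d = (3.873×10^6)^(1/3) = 157.0 mm.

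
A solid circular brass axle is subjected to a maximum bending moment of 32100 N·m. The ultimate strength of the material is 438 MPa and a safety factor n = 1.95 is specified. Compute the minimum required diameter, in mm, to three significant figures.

σ_allow = 438/1.95 = 224.6 MPa.
For a solid circular section σ = 32M/(πd³), so d³ = 32M/(π σ_allow) = 32×3.2100×10^7/(π×224.6) = 1.456×10^6 mm³.
d = 113.3 mm.

d = 113 mm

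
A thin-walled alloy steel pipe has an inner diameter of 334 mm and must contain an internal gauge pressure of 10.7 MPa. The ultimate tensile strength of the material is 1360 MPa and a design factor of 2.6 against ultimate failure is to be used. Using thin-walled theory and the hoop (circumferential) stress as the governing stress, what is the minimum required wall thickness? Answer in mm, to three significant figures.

t = 3.42 mm

σ_allow = 1360/2.6 = 523.1 MPa.
Hoop stress σ_h = pD/(2t), so t = pD/(2σ_allow) = 10.7×334/(2×523.1) = 3.416 mm.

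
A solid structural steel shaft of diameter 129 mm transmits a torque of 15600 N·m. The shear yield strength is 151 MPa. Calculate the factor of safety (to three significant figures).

τ = 16T/(πd³) = 16×1.5600×10^7/(π×129³) = 37.01 MPa.
n = τ_limit/τ = 151/37.01 = 4.080.

n = 4.08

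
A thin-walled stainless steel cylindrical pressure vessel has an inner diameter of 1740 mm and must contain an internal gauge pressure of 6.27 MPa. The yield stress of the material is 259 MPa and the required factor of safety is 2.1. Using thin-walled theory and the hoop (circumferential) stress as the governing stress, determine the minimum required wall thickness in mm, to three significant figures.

σ_allow = 259/2.1 = 123.3 MPa.
Hoop stress σ_h = pD/(2t), so t = pD/(2σ_allow) = 6.27×1740/(2×123.3) = 44.23 mm.

t = 44.2 mm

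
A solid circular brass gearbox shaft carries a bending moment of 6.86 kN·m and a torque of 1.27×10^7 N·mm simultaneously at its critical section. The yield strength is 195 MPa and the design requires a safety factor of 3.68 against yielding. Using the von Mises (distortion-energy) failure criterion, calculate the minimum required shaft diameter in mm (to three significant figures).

σ_allow = σ_y/n = 195/3.68 = 52.99 MPa.
For a solid shaft σ_b = 32M/(πd³) and τ = 16T/(πd³), so the von Mises stress is σ' = (16/πd³)·√(4M²+3T²).
√(4M²+3T²) = √(4×(6.860×10^6)² + 3×(1.270×10^7)²) = 2.593×10^7 N·mm.
d³ = 16×2.593×10^7/(π×52.99) = 2.492×10^6 mm³.
d = 135.6 mm.

d = 136 mm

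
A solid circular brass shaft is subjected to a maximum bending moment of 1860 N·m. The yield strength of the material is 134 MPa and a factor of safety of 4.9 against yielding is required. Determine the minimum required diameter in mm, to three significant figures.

σ_allow = 134/4.9 = 27.35 MPa.
For a solid circular section σ = 32M/(πd³), so d³ = 32M/(π σ_allow) = 32×1860000/(π×27.35) = 692800 mm³.
d = 88.48 mm.

d = 88.5 mm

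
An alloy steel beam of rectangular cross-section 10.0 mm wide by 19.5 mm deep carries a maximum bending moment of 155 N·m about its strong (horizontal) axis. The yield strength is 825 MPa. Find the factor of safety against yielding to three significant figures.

n = 3.37

Section modulus S = bh²/6 = 10.0×19.5²/6 = 633.8 mm³.
σ = M/S = 155000/633.8 = 244.6 MPa.
n = 825/244.6 = 3.373.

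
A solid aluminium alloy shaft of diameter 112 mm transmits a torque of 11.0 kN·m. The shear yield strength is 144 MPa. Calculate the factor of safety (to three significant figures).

n = 3.61

τ = 16T/(πd³) = 16×1.1000×10^7/(π×112³) = 39.88 MPa.
n = τ_limit/τ = 144/39.88 = 3.611.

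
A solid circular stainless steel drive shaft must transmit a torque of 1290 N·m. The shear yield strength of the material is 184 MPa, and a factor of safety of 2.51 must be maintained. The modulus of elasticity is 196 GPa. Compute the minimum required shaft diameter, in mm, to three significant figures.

d = 44.8 mm

Allowable shear stress τ_allow = 184/2.51 = 73.31 MPa.
For a solid shaft τ = 16T/(πd³), so d³ = 16T/(π τ_allow) = 16×1290000/(π×73.31) = 89620 mm³.
d = (89620)^(1/3) = 44.75 mm.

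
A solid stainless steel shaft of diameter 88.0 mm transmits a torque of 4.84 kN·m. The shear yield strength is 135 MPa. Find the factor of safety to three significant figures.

n = 3.73

τ = 16T/(πd³) = 16×4840000/(π×88.0³) = 36.17 MPa.
n = τ_limit/τ = 135/36.17 = 3.732.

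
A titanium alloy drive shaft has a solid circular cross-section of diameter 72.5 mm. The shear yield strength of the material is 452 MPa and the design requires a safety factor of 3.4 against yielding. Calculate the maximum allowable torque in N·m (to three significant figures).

T_allow = 9950 N·m

τ_allow = 452/3.4 = 132.9 MPa.
For a solid shaft T_allow = τ_allow·πd³/16; πd³/16 = π×72.5³/16 = 74820 mm³.
T_allow = 132.9×74820 = 9.947×10^6 N·mm = 9947 N·m.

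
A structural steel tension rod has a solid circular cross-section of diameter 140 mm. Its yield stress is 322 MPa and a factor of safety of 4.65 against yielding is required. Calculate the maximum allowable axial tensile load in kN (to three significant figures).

F_allow = 1070 kN

σ_allow = 322/4.65 = 69.25 MPa.
A = πd²/4 = π×140²/4 = 15390 mm².
F_allow = σ_allow × A = 69.25×15390 = 1.066×10^6 N.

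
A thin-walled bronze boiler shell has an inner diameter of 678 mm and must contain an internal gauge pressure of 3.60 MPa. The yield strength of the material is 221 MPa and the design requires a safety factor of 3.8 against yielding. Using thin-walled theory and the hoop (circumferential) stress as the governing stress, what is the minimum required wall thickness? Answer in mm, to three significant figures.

σ_allow = 221/3.8 = 58.16 MPa.
Hoop stress σ_h = pD/(2t), so t = pD/(2σ_allow) = 3.60×678/(2×58.16) = 20.98 mm.

t = 21.0 mm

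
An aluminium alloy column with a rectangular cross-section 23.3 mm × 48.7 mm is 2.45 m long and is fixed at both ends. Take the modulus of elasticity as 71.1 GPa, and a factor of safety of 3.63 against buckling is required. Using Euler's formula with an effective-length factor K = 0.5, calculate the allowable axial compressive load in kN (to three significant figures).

P_allow = 6.61 kN

Buckling occurs about the weak axis: I_min = h·b³/12 = 48.7×23.3³/12 = 51340 mm⁴ (b = 23.3 mm is the smaller dimension).
Effective length L_e = KL = 0.5×2.45 m = 1225 mm.
Euler critical load P_cr = π²EI/L_e² = π²×71100×51340/1225² = 24010 N.
P_allow = P_cr/n = 24010/3.63 = 6613 N.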